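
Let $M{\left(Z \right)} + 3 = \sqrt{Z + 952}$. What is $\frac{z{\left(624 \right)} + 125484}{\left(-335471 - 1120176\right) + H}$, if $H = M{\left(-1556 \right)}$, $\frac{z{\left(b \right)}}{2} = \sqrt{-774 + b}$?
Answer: $\frac{- 62742 i + 5 \sqrt{6}}{\sqrt{151} + 727825 i} \approx -0.086205 - 1.8283 \cdot 10^{-5} i$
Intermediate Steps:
$M{\left(Z \right)} = -3 + \sqrt{952 + Z}$ ($M{\left(Z \right)} = -3 + \sqrt{Z + 952} = -3 + \sqrt{952 + Z}$)
$z{\left(b \right)} = 2 \sqrt{-774 + b}$
$H = -3 + 2 i \sqrt{151}$ ($H = -3 + \sqrt{952 - 1556} = -3 + \sqrt{-604} = -3 + 2 i \sqrt{151} \approx -3.0 + 24.576 i$)
$\frac{z{\left(624 \right)} + 125484}{\left(-335471 - 1120176\right) + H} = \frac{2 \sqrt{-774 + 624} + 125484}{\left(-335471 - 1120176\right) - \left(3 - 2 i \sqrt{151}\right)} = \frac{2 \sqrt{-150} + 125484}{\left(-335471 - 1120176\right) - \left(3 - 2 i \sqrt{151}\right)} = \frac{2 \cdot 5 i \sqrt{6} + 125484}{-1455647 - \left(3 - 2 i \sqrt{151}\right)} = \frac{10 i \sqrt{6} + 125484}{-1455650 + 2 i \sqrt{151}} = \frac{125484 + 10 i \sqrt{6}}{-1455650 + 2 i \sqrt{151}}$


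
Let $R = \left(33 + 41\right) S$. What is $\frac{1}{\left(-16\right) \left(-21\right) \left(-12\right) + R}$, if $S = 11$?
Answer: $- \frac{1}{3218} \approx -0.00031075$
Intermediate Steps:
$R = 814$ ($R = \left(33 + 41\right) 11 = 74 \cdot 11 = 814$)
$\frac{1}{\left(-16\right) \left(-21\right) \left(-12\right) + R} = \frac{1}{\left(-16\right) \left(-21\right) \left(-12\right) + 814} = \frac{1}{336 \left(-12\right) + 814} = \frac{1}{-4032 + 814} = \frac{1}{-3218} = - \frac{1}{3218}$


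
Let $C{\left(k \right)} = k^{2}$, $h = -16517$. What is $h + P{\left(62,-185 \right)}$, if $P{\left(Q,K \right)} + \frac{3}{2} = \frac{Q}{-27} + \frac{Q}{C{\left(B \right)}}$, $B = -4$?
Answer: $- \frac{3567655}{216} \approx -16517.0$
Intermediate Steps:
$P{\left(Q,K \right)} = - \frac{3}{2} + \frac{11 Q}{432}$ ($P{\left(Q,K \right)} = - \frac{3}{2} + \left(\frac{Q}{-27} + \frac{Q}{\left(-4\right)^{2}}\right) = - \frac{3}{2} + \left(Q \left(- \frac{1}{27}\right) + \frac{Q}{16}\right) = - \frac{3}{2} - \left(\frac{Q}{27} - Q \frac{1}{16}\right) = - \frac{3}{2} + \left(- \frac{Q}{27} + \frac{Q}{16}\right) = - \frac{3}{2} + \frac{11 Q}{432}$)
$h + P{\left(62,-185 \right)} = -16517 + \left(- \frac{3}{2} + \frac{11}{432} \cdot 62\right) = -16517 + \left(- \frac{3}{2} + \frac{341}{216}\right) = -16517 + \frac{17}{216} = - \frac{3567655}{216}$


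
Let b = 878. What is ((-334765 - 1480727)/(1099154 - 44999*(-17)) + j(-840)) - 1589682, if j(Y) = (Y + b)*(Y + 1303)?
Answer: -976863074516/621379 ≈ -1.5721e+6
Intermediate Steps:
j(Y) = (878 + Y)*(1303 + Y) (j(Y) = (Y + 878)*(Y + 1303) = (878 + Y)*(1303 + Y))
((-334765 - 1480727)/(1099154 - 44999*(-17)) + j(-840)) - 1589682 = ((-334765 - 1480727)/(1099154 - 44999*(-17)) + (1144034 + (-840)² + 2181*(-840))) - 1589682 = (-1815492/(1099154 + 764983) + (1144034 + 705600 - 1832040)) - 1589682 = (-1815492/1864137 + 17594) - 1589682 = (-1815492*1/1864137 + 17594) - 1589682 = (-605164/621379 + 17594) - 1589682 = 10931936962/621379 - 1589682 = -976863074516/621379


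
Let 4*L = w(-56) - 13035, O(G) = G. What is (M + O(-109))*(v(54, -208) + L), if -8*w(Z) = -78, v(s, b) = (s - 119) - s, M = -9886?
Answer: 539779975/16 ≈ 3.3736e+7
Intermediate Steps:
v(s, b) = -119 (v(s, b) = (-119 + s) - s = -119)
w(Z) = 39/4 (w(Z) = -⅛*(-78) = 39/4)
L = -52101/16 (L = (39/4 - 13035)/4 = (¼)*(-52101/4) = -52101/16 ≈ -3256.3)
(M + O(-109))*(v(54, -208) + L) = (-9886 - 109)*(-119 - 52101/16) = -9995*(-54005/16) = 539779975/16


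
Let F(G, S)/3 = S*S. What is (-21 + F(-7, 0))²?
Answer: 441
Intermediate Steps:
F(G, S) = 3*S² (F(G, S) = 3*(S*S) = 3*S²)
(-21 + F(-7, 0))² = (-21 + 3*0²)² = (-21 + 3*0)² = (-21 + 0)² = (-21)² = 441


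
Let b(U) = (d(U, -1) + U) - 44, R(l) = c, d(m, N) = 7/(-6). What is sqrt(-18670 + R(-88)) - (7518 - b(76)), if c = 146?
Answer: -44923/6 + 2*I*sqrt(4631) ≈ -7487.2 + 136.1*I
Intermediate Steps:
d(m, N) = -7/6 (d(m, N) = 7*(-1/6) = -7/6)
R(l) = 146
b(U) = -271/6 + U (b(U) = (-7/6 + U) - 44 = -271/6 + U)
sqrt(-18670 + R(-88)) - (7518 - b(76)) = sqrt(-18670 + 146) - (7518 - (-271/6 + 76)) = sqrt(-18524) - (7518 - 1*185/6) = 2*I*sqrt(4631) - (7518 - 185/6) = 2*I*sqrt(4631) - 1*44923/6 = 2*I*sqrt(4631) - 44923/6 = -44923/6 + 2*I*sqrt(4631)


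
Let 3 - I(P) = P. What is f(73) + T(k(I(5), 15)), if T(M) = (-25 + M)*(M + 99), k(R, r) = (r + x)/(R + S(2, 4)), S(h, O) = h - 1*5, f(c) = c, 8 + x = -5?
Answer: -60786/25 ≈ -2431.4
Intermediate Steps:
x = -13 (x = -8 - 5 = -13)
I(P) = 3 - P
S(h, O) = -5 + h (S(h, O) = h - 5 = -5 + h)
k(R, r) = (-13 + r)/(-3 + R) (k(R, r) = (r - 13)/(R + (-5 + 2)) = (-13 + r)/(R - 3) = (-13 + r)/(-3 + R))
T(M) = (-25 + M)*(99 + M)
f(73) + T(k(I(5), 15)) = 73 + (-2475 + ((-13 + 15)/(-3 + (3 - 1*5)))² + 74*((-13 + 15)/(-3 + (3 - 1*5)))) = 73 + (-2475 + (2/(-3 + (3 - 5)))² + 74*(2/(-3 + (3 - 5)))) = 73 + (-2475 + (2/(-3 - 2))² + 74*(2/(-3 - 2))) = 73 + (-2475 + (2/(-5))² + 74*(2/(-5))) = 73 + (-2475 + (-⅕*2)² + 74*(-⅕*2)) = 73 + (-2475 + (-⅖)² + 74*(-⅖)) = 73 + (-2475 + 4/25 - 148/5) = 73 - 62611/25 = -60786/25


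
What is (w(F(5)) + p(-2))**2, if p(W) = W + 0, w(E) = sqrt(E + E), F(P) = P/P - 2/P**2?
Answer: (10 - sqrt(46))**2/25 ≈ 0.41414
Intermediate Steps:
F(P) = 1 - 2/P**2
w(E) = sqrt(2)*sqrt(E) (w(E) = sqrt(2*E) = sqrt(2)*sqrt(E))
p(W) = W
(w(F(5)) + p(-2))**2 = (sqrt(2)*sqrt(1 - 2/5**2) - 2)**2 = (sqrt(2)*sqrt(1 - 2*1/25) - 2)**2 = (sqrt(2)*sqrt(1 - 2/25) - 2)**2 = (sqrt(2)*sqrt(23/25) - 2)**2 = (sqrt(2)*(sqrt(23)/5) - 2)**2 = (sqrt(46)/5 - 2)**2 = (-2 + sqrt(46)/5)**2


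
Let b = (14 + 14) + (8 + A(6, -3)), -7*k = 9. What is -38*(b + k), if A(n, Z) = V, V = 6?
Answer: -10830/7 ≈ -1547.1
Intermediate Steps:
k = -9/7 (k = -⅐*9 = -9/7 ≈ -1.2857)
A(n, Z) = 6
b = 42 (b = (14 + 14) + (8 + 6) = 28 + 14 = 42)
-38*(b + k) = -38*(42 - 9/7) = -38*285/7 = -10830/7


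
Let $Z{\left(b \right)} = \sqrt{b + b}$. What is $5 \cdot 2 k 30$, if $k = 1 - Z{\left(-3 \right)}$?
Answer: $300 - 300 i \sqrt{6} \approx 300.0 - 734.85 i$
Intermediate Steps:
$Z{\left(b \right)} = \sqrt{2} \sqrt{b}$ ($Z{\left(b \right)} = \sqrt{2 b} = \sqrt{2} \sqrt{b}$)
$k = 1 - i \sqrt{6}$ ($k = 1 - \sqrt{2} \sqrt{-3} = 1 - \sqrt{2} i \sqrt{3} = 1 - i \sqrt{6} \approx 1.0 - 2.4495 i$)
$5 \cdot 2 k 30 = 5 \cdot 2 \left(1 - i \sqrt{6}\right) 30 = 10 \left(1 - i \sqrt{6}\right) 30 = \left(10 - 10 i \sqrt{6}\right) 30 = 300 - 300 i \sqrt{6}$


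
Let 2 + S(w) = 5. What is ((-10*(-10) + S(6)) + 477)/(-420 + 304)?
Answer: -5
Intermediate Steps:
S(w) = 3 (S(w) = -2 + 5 = 3)
((-10*(-10) + S(6)) + 477)/(-420 + 304) = ((-10*(-10) + 3) + 477)/(-420 + 304) = ((100 + 3) + 477)/(-116) = (103 + 477)*(-1/116) = 580*(-1/116) = -5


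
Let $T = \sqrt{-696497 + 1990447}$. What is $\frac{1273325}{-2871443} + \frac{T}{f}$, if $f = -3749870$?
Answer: $- \frac{1273325}{2871443} - \frac{\sqrt{51758}}{749974} \approx -0.44375$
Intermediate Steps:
$T = 5 \sqrt{51758}$ ($T = \sqrt{1293950} = 5 \sqrt{51758} \approx 1137.5$)
$\frac{1273325}{-2871443} + \frac{T}{f} = \frac{1273325}{-2871443} + \frac{5 \sqrt{51758}}{-3749870} = 1273325 \left(- \frac{1}{2871443}\right) + 5 \sqrt{51758} \left(- \frac{1}{3749870}\right) = - \frac{1273325}{2871443} - \frac{\sqrt{51758}}{749974}$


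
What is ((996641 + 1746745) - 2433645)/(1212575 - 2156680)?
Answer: -309741/944105 ≈ -0.32808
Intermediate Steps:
((996641 + 1746745) - 2433645)/(1212575 - 2156680) = (2743386 - 2433645)/(-944105) = 309741*(-1/944105) = -309741/944105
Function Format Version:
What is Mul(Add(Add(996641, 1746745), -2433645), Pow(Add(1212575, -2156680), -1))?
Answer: Rational(-309741, 944105) ≈ -0.32808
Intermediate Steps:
Mul(Add(Add(996641, 1746745), -2433645), Pow(Add(1212575, -2156680), -1)) = Mul(Add(2743386, -2433645), Pow(-944105, -1)) = Mul(309741, Rational(-1, 944105)) = Rational(-309741, 944105)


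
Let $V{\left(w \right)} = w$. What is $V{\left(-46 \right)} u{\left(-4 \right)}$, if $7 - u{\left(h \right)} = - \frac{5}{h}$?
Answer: $- \frac{529}{2} \approx -264.5$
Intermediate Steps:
$u{\left(h \right)} = 7 + \frac{5}{h}$ ($u{\left(h \right)} = 7 - - \frac{5}{h} = 7 + \frac{5}{h}$)
$V{\left(-46 \right)} u{\left(-4 \right)} = - 46 \left(7 + \frac{5}{-4}\right) = - 46 \left(7 + 5 \left(- \frac{1}{4}\right)\right) = - 46 \left(7 - \frac{5}{4}\right) = \left(-46\right) \frac{23}{4} = - \frac{529}{2}$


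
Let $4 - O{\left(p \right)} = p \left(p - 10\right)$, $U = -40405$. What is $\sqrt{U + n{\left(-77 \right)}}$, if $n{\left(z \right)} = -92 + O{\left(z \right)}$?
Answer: $2 i \sqrt{11798} \approx 217.24 i$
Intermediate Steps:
$O{\left(p \right)} = 4 - p \left(-10 + p\right)$ ($O{\left(p \right)} = 4 - p \left(p - 10\right) = 4 - p \left(-10 + p\right)$)
$n{\left(z \right)} = -88 - z^{2} + 10 z$ ($n{\left(z \right)} = -92 + \left(4 - z^{2} + 10 z\right) = -88 - z^{2} + 10 z$)
$\sqrt{U + n{\left(-77 \right)}} = \sqrt{-40405 - 6787} = \sqrt{-47192} = 2 i \sqrt{11798}$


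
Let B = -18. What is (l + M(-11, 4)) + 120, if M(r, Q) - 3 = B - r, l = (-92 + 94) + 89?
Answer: 207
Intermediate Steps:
l = 91 (l = 2 + 89 = 91)
M(r, Q) = -15 - r (M(r, Q) = 3 + (-18 - r) = -15 - r)
(l + M(-11, 4)) + 120 = (91 + (-15 - 1*(-11))) + 120 = (91 + (-15 + 11)) + 120 = (91 - 4) + 120 = 87 + 120 = 207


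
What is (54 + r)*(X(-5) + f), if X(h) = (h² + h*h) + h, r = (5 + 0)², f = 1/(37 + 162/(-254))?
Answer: 16427023/4618 ≈ 3557.2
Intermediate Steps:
f = 127/4618 (f = 1/(37 + 162*(-1/254)) = 1/(37 - 81/127) = 1/(4618/127) = 127/4618 ≈ 0.027501)
r = 25 (r = 5² = 25)
X(h) = h + 2*h² (X(h) = (h² + h²) + h = 2*h² + h = h + 2*h²)
(54 + r)*(X(-5) + f) = (54 + 25)*(-5*(1 + 2*(-5)) + 127/4618) = 79*(-5*(1 - 10) + 127/4618) = 79*(-5*(-9) + 127/4618) = 79*(45 + 127/4618) = 79*(207937/4618) = 16427023/4618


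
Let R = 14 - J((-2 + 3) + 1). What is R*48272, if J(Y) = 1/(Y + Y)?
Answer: 663740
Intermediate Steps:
J(Y) = 1/(2*Y)
R = 55/4 (R = 14 - 1/(2*((-2 + 3) + 1)) = 14 - 1/(2*(1 + 1)) = 14 - 1/(2*2) = 14 - 1*¼ = 14 - ¼ = 55/4 ≈ 13.750)
R*48272 = (55/4)*48272 = 663740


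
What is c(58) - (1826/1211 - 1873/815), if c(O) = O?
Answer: 58023983/986965 ≈ 58.790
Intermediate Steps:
c(58) - (1826/1211 - 1873/815) = 58 - (1826/1211 - 1873/815) = 58 - 1*(-780013/986965) = 58 + 780013/986965 = 58023983/986965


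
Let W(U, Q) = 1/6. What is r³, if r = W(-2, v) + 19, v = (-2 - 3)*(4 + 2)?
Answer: 1520875/216 ≈ 7041.1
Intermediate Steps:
v = -30 (v = -5*6 = -30)
W(U, Q) = ⅙
r = 115/6 (r = ⅙ + 19 = 115/6 ≈ 19.167)
r³ = (115/6)³ = 1520875/216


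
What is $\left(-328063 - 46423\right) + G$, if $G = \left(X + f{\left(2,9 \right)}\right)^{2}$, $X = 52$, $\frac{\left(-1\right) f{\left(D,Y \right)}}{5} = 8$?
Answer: $-374342$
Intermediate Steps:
$f{\left(D,Y \right)} = -40$ ($f{\left(D,Y \right)} = \left(-5\right) 8 = -40$)
$G = 144$ ($G = \left(52 - 40\right)^{2} = 12^{2} = 144$)
$\left(-328063 - 46423\right) + G = \left(-328063 - 46423\right) + 144 = -374486 + 144 = -374342$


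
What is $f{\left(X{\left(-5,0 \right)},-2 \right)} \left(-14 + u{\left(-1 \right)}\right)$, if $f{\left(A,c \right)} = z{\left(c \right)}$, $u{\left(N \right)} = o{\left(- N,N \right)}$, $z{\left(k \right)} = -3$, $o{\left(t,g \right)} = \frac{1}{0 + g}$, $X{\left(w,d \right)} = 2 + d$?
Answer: $45$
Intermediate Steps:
$o{\left(t,g \right)} = \frac{1}{g}$
$u{\left(N \right)} = \frac{1}{N}$
$f{\left(A,c \right)} = -3$
$f{\left(X{\left(-5,0 \right)},-2 \right)} \left(-14 + u{\left(-1 \right)}\right) = - 3 \left(-14 + \frac{1}{-1}\right) = - 3 \left(-14 - 1\right) = \left(-3\right) \left(-15\right) = 45$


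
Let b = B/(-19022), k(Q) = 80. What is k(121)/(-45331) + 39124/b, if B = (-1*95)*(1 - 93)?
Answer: -8434022299042/99048235 ≈ -85151.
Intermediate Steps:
B = 8740 (B = -95*(-92) = 8740)
b = -4370/9511 (b = 8740/(-19022) = 8740*(-1/19022) = -4370/9511 ≈ -0.45947)
k(121)/(-45331) + 39124/b = 80/(-45331) + 39124/(-4370/9511) = 80*(-1/45331) + 39124*(-9511/4370) = -80/45331 - 186054182/2185 = -8434022299042/99048235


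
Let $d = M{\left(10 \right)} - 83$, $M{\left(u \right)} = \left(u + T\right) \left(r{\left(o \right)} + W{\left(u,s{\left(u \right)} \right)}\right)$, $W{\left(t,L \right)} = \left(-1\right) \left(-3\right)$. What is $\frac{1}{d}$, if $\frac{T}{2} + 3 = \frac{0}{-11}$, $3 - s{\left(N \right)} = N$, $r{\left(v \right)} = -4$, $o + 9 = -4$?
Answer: $- \frac{1}{87} \approx -0.011494$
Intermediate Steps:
$o = -13$ ($o = -9 - 4 = -13$)
$s{\left(N \right)} = 3 - N$
$W{\left(t,L \right)} = 3$
$T = -6$ ($T = -6 + 2 \frac{0}{-11} = -6 + 2 \cdot 0 \left(- \frac{1}{11}\right) = -6 + 2 \cdot 0 = -6 + 0 = -6$)
$M{\left(u \right)} = 6 - u$ ($M{\left(u \right)} = \left(u - 6\right) \left(-4 + 3\right) = \left(-6 + u\right) \left(-1\right) = 6 - u$)
$d = -87$ ($d = \left(6 - 10\right) - 83 = -4 - 83 = -87$)
$\frac{1}{d} = \frac{1}{-87} = - \frac{1}{87}$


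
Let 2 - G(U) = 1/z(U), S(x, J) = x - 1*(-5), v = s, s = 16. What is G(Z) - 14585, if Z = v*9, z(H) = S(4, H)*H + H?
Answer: -20999521/1440 ≈ -14583.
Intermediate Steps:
v = 16
S(x, J) = 5 + x (S(x, J) = x + 5 = 5 + x)
z(H) = 10*H (z(H) = (5 + 4)*H + H = 9*H + H = 10*H)
Z = 144 (Z = 16*9 = 144)
G(U) = 2 - 1/(10*U)
G(Z) - 14585 = (2 - 1/10/144) - 14585 = (2 - 1/10*1/144) - 14585 = (2 - 1/1440) - 14585 = 2879/1440 - 14585 = -20999521/1440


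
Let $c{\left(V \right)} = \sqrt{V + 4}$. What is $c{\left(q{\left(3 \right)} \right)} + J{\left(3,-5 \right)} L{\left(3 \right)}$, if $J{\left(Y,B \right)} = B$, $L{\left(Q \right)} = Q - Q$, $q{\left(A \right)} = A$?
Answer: $\sqrt{7} \approx 2.6458$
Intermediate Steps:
$L{\left(Q \right)} = 0$
$c{\left(V \right)} = \sqrt{4 + V}$
$c{\left(q{\left(3 \right)} \right)} + J{\left(3,-5 \right)} L{\left(3 \right)} = \sqrt{4 + 3} - 0 = \sqrt{7} + 0 = \sqrt{7}$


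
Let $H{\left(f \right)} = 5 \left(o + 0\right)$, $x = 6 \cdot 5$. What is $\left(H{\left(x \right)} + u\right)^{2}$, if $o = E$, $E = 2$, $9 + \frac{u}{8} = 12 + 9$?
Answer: $11236$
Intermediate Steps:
$u = 96$ ($u = -72 + 8 \left(12 + 9\right) = -72 + 8 \cdot 21 = -72 + 168 = 96$)
$x = 30$
$o = 2$
$H{\left(f \right)} = 10$ ($H{\left(f \right)} = 5 \left(2 + 0\right) = 5 \cdot 2 = 10$)
$\left(H{\left(x \right)} + u\right)^{2} = \left(10 + 96\right)^{2} = 106^{2} = 11236$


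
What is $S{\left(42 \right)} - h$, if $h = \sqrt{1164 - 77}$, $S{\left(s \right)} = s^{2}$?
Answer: $1764 - \sqrt{1087} \approx 1731.0$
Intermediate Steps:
$h = \sqrt{1087} \approx 32.97$
$S{\left(42 \right)} - h = 42^{2} - \sqrt{1087} = 1764 - \sqrt{1087}$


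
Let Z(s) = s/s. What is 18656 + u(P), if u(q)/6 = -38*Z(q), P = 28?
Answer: 18428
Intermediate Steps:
Z(s) = 1
u(q) = -228 (u(q) = 6*(-38*1) = 6*(-38) = -228)
18656 + u(P) = 18656 - 228 = 18428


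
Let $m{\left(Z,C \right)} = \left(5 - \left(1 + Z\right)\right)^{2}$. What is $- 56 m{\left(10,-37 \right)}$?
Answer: $-2016$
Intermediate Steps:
$m{\left(Z,C \right)} = \left(4 - Z\right)^{2}$
$- 56 m{\left(10,-37 \right)} = - 56 \left(-4 + 10\right)^{2} = - 56 \cdot 6^{2} = \left(-56\right) 36 = -2016$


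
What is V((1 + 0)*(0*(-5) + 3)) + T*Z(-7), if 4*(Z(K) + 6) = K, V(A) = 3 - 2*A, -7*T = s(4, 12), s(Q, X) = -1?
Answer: -115/28 ≈ -4.1071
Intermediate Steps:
T = ⅐ (T = -⅐*(-1) = ⅐ ≈ 0.14286)
Z(K) = -6 + K/4
V((1 + 0)*(0*(-5) + 3)) + T*Z(-7) = (3 - 2*(1 + 0)*(0*(-5) + 3)) + (-6 + (¼)*(-7))/7 = (3 - 2*(0 + 3)) + (-6 - 7/4)/7 = (3 - 2*3) + (⅐)*(-31/4) = (3 - 2*3) - 31/28 = (3 - 6) - 31/28 = -3 - 31/28 = -115/28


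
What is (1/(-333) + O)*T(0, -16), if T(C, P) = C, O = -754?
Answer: 0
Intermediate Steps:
(1/(-333) + O)*T(0, -16) = (1/(-333) - 754)*0 = (-1/333 - 754)*0 = -251083/333*0 = 0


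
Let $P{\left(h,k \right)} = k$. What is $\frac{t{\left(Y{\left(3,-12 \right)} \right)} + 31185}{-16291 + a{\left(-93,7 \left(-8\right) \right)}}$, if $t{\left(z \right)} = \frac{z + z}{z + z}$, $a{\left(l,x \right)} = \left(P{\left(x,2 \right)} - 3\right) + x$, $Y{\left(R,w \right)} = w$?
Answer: $- \frac{15593}{8174} \approx -1.9076$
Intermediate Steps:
$a{\left(l,x \right)} = -1 + x$ ($a{\left(l,x \right)} = \left(2 - 3\right) + x = -1 + x$)
$t{\left(z \right)} = 1$ ($t{\left(z \right)} = \frac{2 z}{2 z} = 2 z \frac{1}{2 z} = 1$)
$\frac{t{\left(Y{\left(3,-12 \right)} \right)} + 31185}{-16291 + a{\left(-93,7 \left(-8\right) \right)}} = \frac{1 + 31185}{-16291 + \left(-1 + 7 \left(-8\right)\right)} = \frac{31186}{-16291 - 57} = \frac{31186}{-16348} = 31186 \left(- \frac{1}{16348}\right) = - \frac{15593}{8174}$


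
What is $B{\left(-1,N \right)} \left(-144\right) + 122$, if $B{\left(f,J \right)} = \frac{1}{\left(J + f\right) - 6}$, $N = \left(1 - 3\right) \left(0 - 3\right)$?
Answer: $266$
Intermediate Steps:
$N = 6$ ($N = \left(-2\right) \left(-3\right) = 6$)
$B{\left(f,J \right)} = \frac{1}{-6 + J + f}$
$B{\left(-1,N \right)} \left(-144\right) + 122 = \frac{1}{-6 + 6 - 1} \left(-144\right) + 122 = \frac{1}{-1} \left(-144\right) + 122 = \left(-1\right) \left(-144\right) + 122 = 144 + 122 = 266$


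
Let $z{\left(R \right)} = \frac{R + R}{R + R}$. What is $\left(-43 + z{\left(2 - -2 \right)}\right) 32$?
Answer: $-1344$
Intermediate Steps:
$z{\left(R \right)} = 1$ ($z{\left(R \right)} = \frac{2 R}{2 R} = 2 R \frac{1}{2 R} = 1$)
$\left(-43 + z{\left(2 - -2 \right)}\right) 32 = \left(-43 + 1\right) 32 = \left(-42\right) 32 = -1344$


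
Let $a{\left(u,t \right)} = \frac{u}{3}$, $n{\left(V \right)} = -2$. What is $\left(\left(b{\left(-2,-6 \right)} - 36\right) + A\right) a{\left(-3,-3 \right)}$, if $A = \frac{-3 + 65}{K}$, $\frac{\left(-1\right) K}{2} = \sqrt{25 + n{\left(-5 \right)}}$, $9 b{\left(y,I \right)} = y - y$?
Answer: $36 + \frac{31 \sqrt{23}}{23} \approx 42.464$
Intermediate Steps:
$b{\left(y,I \right)} = 0$ ($b{\left(y,I \right)} = \frac{y - y}{9} = \frac{1}{9} \cdot 0 = 0$)
$K = - 2 \sqrt{23}$ ($K = - 2 \sqrt{25 - 2} = - 2 \sqrt{23} \approx -9.5917$)
$a{\left(u,t \right)} = \frac{u}{3}$ ($a{\left(u,t \right)} = u \frac{1}{3} = \frac{u}{3}$)
$A = - \frac{31 \sqrt{23}}{23}$ ($A = \frac{-3 + 65}{\left(-2\right) \sqrt{23}} = 62 \left(- \frac{\sqrt{23}}{46}\right) = - \frac{31 \sqrt{23}}{23} \approx -6.4639$)
$\left(\left(b{\left(-2,-6 \right)} - 36\right) + A\right) a{\left(-3,-3 \right)} = \left(\left(0 - 36\right) - \frac{31 \sqrt{23}}{23}\right) \frac{1}{3} \left(-3\right) = \left(\left(0 - 36\right) - \frac{31 \sqrt{23}}{23}\right) \left(-1\right) = \left(-36 - \frac{31 \sqrt{23}}{23}\right) \left(-1\right) = 36 + \frac{31 \sqrt{23}}{23}$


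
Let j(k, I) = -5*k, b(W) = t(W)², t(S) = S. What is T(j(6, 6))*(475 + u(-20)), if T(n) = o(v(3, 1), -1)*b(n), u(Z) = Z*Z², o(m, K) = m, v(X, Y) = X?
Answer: -20317500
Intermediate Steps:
b(W) = W²
u(Z) = Z³
T(n) = 3*n²
T(j(6, 6))*(475 + u(-20)) = (3*(-5*6)²)*(475 + (-20)³) = (3*(-30)²)*(475 - 8000) = (3*900)*(-7525) = 2700*(-7525) = -20317500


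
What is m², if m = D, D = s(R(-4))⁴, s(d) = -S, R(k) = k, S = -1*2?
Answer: 256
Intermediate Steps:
S = -2
s(d) = 2 (s(d) = -1*(-2) = 2)
D = 16 (D = 2⁴ = 16)
m = 16
m² = 16² = 256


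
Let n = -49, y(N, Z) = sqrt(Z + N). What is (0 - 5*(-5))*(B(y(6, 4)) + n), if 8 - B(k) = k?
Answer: -1025 - 25*sqrt(10) ≈ -1104.1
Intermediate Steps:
y(N, Z) = sqrt(N + Z)
B(k) = 8 - k
(0 - 5*(-5))*(B(y(6, 4)) + n) = (0 - 5*(-5))*((8 - sqrt(6 + 4)) - 49) = (0 + 25)*((8 - sqrt(10)) - 49) = 25*(-41 - sqrt(10)) = -1025 - 25*sqrt(10)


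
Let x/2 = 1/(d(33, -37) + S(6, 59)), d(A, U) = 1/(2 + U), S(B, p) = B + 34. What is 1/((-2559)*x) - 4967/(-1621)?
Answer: 887470931/290369730 ≈ 3.0563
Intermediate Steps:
S(B, p) = 34 + B
x = 70/1399 (x = 2/(1/(2 - 37) + (34 + 6)) = 2/(1/(-35) + 40) = 2/(-1/35 + 40) = 2/(1399/35) = 2*(35/1399) = 70/1399 ≈ 0.050036)
1/((-2559)*x) - 4967/(-1621) = 1/((-2559)*(70/1399)) - 4967/(-1621) = -1/2559*1399/70 - 4967*(-1/1621) = -1399/179130 + 4967/1621 = 887470931/290369730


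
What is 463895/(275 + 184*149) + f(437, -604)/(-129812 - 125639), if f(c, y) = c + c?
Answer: 118478239711/7073693641 ≈ 16.749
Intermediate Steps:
f(c, y) = 2*c
463895/(275 + 184*149) + f(437, -604)/(-129812 - 125639) = 463895/(275 + 184*149) + (2*437)/(-129812 - 125639) = 463895/(275 + 27416) + 874/(-255451) = 463895/27691 + 874*(-1/255451) = 463895*(1/27691) - 874/255451 = 463895/27691 - 874/255451 = 118478239711/7073693641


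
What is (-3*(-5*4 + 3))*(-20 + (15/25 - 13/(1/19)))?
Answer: -67932/5 ≈ -13586.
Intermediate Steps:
(-3*(-5*4 + 3))*(-20 + (15/25 - 13/(1/19))) = (-3*(-20 + 3))*(-20 + (15*(1/25) - 13/1/19)) = (-3*(-17))*(-20 + (3/5 - 13*19)) = 51*(-20 + (3/5 - 247)) = 51*(-20 - 1232/5) = 51*(-1332/5) = -67932/5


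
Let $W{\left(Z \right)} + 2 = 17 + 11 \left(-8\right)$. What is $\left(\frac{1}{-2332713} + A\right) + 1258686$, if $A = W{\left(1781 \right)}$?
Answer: $\frac{2935982907068}{2332713} \approx 1.2586 \cdot 10^{6}$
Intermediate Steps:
$W{\left(Z \right)} = -73$ ($W{\left(Z \right)} = -2 + \left(17 + 11 \left(-8\right)\right) = -2 + \left(17 - 88\right) = -2 - 71 = -73$)
$A = -73$
$\left(\frac{1}{-2332713} + A\right) + 1258686 = \left(\frac{1}{-2332713} - 73\right) + 1258686 = \left(- \frac{1}{2332713} - 73\right) + 1258686 = - \frac{170288050}{2332713} + 1258686 = \frac{2935982907068}{2332713}$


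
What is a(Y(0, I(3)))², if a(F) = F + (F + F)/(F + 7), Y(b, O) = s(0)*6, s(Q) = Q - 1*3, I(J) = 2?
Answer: 26244/121 ≈ 216.89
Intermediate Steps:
s(Q) = -3 + Q (s(Q) = Q - 3 = -3 + Q)
Y(b, O) = -18 (Y(b, O) = (-3 + 0)*6 = -3*6 = -18)
a(F) = F + 2*F/(7 + F) (a(F) = F + (2*F)/(7 + F) = F + 2*F/(7 + F))
a(Y(0, I(3)))² = (-18*(9 - 18)/(7 - 18))² = (-18*(-9)/(-11))² = (-18*(-1/11)*(-9))² = (-162/11)² = 26244/121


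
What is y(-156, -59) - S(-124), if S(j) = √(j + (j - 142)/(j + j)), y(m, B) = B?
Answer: -59 - I*√472533/62 ≈ -59.0 - 11.087*I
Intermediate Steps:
S(j) = √(j + (-142 + j)/(2*j)) (S(j) = √(j + (-142 + j)/((2*j))) = √(j + (-142 + j)*(1/(2*j))) = √(j + (-142 + j)/(2*j)))
y(-156, -59) - S(-124) = -59 - √(2 - 284/(-124) + 4*(-124))/2 = -59 - √(2 - 284*(-1/124) - 496)/2 = -59 - √(2 + 71/31 - 496)/2 = -59 - √(-15243/31)/2 = -59 - I*√472533/31/2 = -59 - I*√472533/62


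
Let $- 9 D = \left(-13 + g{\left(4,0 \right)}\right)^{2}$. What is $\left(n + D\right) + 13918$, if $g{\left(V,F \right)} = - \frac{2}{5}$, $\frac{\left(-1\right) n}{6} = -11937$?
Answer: $\frac{19242011}{225} \approx 85520.0$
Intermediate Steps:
$n = 71622$ ($n = \left(-6\right) \left(-11937\right) = 71622$)
$g{\left(V,F \right)} = - \frac{2}{5}$ ($g{\left(V,F \right)} = \left(-2\right) \frac{1}{5} = - \frac{2}{5}$)
$D = - \frac{4489}{225}$ ($D = - \frac{\left(-13 - \frac{2}{5}\right)^{2}}{9} = - \frac{\left(- \frac{67}{5}\right)^{2}}{9} = \left(- \frac{1}{9}\right) \frac{4489}{25} = - \frac{4489}{225} \approx -19.951$)
$\left(n + D\right) + 13918 = \left(71622 - \frac{4489}{225}\right) + 13918 = \frac{16110461}{225} + 13918 = \frac{19242011}{225}$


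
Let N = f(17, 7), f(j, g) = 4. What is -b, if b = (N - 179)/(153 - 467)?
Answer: -175/314 ≈ -0.55732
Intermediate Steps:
N = 4
b = 175/314 (b = (4 - 179)/(153 - 467) = -175/(-314) = -175*(-1/314) = 175/314 ≈ 0.55732)
-b = -1*175/314 = -175/314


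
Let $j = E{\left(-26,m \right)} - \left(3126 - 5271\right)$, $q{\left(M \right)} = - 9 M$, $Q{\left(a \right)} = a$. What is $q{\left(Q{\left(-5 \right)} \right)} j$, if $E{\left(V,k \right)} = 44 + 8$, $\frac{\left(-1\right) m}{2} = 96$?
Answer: $98865$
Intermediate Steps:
$m = -192$ ($m = \left(-2\right) 96 = -192$)
$E{\left(V,k \right)} = 52$
$j = 2197$ ($j = 52 - \left(3126 - 5271\right) = 52 - -2145 = 52 + 2145 = 2197$)
$q{\left(Q{\left(-5 \right)} \right)} j = \left(-9\right) \left(-5\right) 2197 = 45 \cdot 2197 = 98865$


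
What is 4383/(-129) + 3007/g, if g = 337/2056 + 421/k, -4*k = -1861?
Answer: 488758852495/175846823 ≈ 2779.5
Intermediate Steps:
k = 1861/4 (k = -1/4*(-1861) = 1861/4 ≈ 465.25)
g = 4089461/3826216 (g = 337/2056 + 421/(1861/4) = 337*(1/2056) + 421*(4/1861) = 337/2056 + 1684/1861 = 4089461/3826216 ≈ 1.0688)
4383/(-129) + 3007/g = 4383/(-129) + 3007/(4089461/3826216) = 4383*(-1/129) + 3007*(3826216/4089461) = -1461/43 + 11505431512/4089461 = 488758852495/175846823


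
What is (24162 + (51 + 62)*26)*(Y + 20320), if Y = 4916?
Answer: 683895600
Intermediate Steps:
(24162 + (51 + 62)*26)*(Y + 20320) = (24162 + (51 + 62)*26)*(4916 + 20320) = (24162 + 113*26)*25236 = (24162 + 2938)*25236 = 27100*25236 = 683895600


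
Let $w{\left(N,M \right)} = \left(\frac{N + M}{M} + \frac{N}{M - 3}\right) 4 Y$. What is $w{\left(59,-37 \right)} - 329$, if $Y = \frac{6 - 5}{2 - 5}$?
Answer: $- \frac{120709}{370} \approx -326.24$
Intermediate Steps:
$Y = - \frac{1}{3}$ ($Y = 1 \frac{1}{-3} = 1 \left(- \frac{1}{3}\right) = - \frac{1}{3} \approx -0.33333$)
$w{\left(N,M \right)} = - \frac{4 N}{3 \left(-3 + M\right)} - \frac{4 \left(M + N\right)}{3 M}$ ($w{\left(N,M \right)} = \left(\frac{N + M}{M} + \frac{N}{M - 3}\right) 4 \left(- \frac{1}{3}\right) = \left(\frac{M + N}{M} + \frac{N}{-3 + M}\right) 4 \left(- \frac{1}{3}\right) = \left(\frac{N}{-3 + M} + \frac{M + N}{M}\right) 4 \left(- \frac{1}{3}\right) = \left(\frac{4 N}{-3 + M} + \frac{4 \left(M + N\right)}{M}\right) \left(- \frac{1}{3}\right) = - \frac{4 N}{3 \left(-3 + M\right)} - \frac{4 \left(M + N\right)}{3 M}$)
$w{\left(59,-37 \right)} - 329 = \frac{4 \left(- \left(-37\right)^{2} + 3 \left(-37\right) + 3 \cdot 59 - \left(-74\right) 59\right)}{3 \left(-37\right) \left(-3 - 37\right)} - 329 = \frac{4}{3} \left(- \frac{1}{37}\right) \frac{1}{-40} \left(\left(-1\right) 1369 - 111 + 177 + 4366\right) - 329 = \frac{4}{3} \left(- \frac{1}{37}\right) \left(- \frac{1}{40}\right) \left(-1369 - 111 + 177 + 4366\right) - 329 = \frac{4}{3} \left(- \frac{1}{37}\right) \left(- \frac{1}{40}\right) 3063 - 329 = \frac{1021}{370} - 329 = - \frac{120709}{370}$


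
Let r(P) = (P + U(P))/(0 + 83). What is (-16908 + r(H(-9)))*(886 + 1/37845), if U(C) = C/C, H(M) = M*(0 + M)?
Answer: -47052987062222/3141135 ≈ -1.4980e+7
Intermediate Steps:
H(M) = M² (H(M) = M*M = M²)
U(C) = 1
r(P) = 1/83 + P/83 (r(P) = (P + 1)/(0 + 83) = (1 + P)/83 = (1 + P)*(1/83) = 1/83 + P/83)
(-16908 + r(H(-9)))*(886 + 1/37845) = (-16908 + (1/83 + (1/83)*(-9)²))*(886 + 1/37845) = (-16908 + (1/83 + (1/83)*81))*(886 + 1/37845) = (-16908 + (1/83 + 81/83))*(33530671/37845) = (-16908 + 82/83)*(33530671/37845) = -1403282/83*33530671/37845 = -47052987062222/3141135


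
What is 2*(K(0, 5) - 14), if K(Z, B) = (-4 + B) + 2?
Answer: -22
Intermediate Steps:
K(Z, B) = -2 + B
2*(K(0, 5) - 14) = 2*((-2 + 5) - 14) = 2*(3 - 14) = 2*(-11) = -22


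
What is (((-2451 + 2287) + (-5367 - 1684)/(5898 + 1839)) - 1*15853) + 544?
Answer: -119721652/7737 ≈ -15474.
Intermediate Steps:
(((-2451 + 2287) + (-5367 - 1684)/(5898 + 1839)) - 1*15853) + 544 = ((-164 - 7051/7737) - 15853) + 544 = (-1275919/7737 - 15853) + 544 = -123930580/7737 + 544 = -119721652/7737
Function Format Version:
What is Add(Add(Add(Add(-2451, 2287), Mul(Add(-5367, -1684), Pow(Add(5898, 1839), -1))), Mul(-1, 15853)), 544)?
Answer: Rational(-119721652, 7737) ≈ -15474.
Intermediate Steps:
Add(Add(Add(Add(-2451, 2287), Mul(Add(-5367, -1684), Pow(Add(5898, 1839), -1))), Mul(-1, 15853)), 544) = Add(Add(Add(-164, Mul(-7051, Pow(7737, -1))), -15853), 544) = Add(Add(Add(-164, Mul(-7051, Rational(1, 7737))), -15853), 544) = Add(Add(Add(-164, Rational(-7051, 7737)), -15853), 544) = Add(Add(Rational(-1275919, 7737), -15853), 544) = Add(Rational(-123930580, 7737), 544) = Rational(-119721652, 7737)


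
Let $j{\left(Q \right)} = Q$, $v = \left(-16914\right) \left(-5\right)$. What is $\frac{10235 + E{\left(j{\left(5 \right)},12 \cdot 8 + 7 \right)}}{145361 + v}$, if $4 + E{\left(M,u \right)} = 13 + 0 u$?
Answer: $\frac{788}{17687} \approx 0.044553$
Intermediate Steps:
$v = 84570$
$E{\left(M,u \right)} = 9$ ($E{\left(M,u \right)} = -4 + \left(13 + 0 u\right) = -4 + \left(13 + 0\right) = -4 + 13 = 9$)
$\frac{10235 + E{\left(j{\left(5 \right)},12 \cdot 8 + 7 \right)}}{145361 + v} = \frac{10235 + 9}{145361 + 84570} = \frac{10244}{229931} = 10244 \cdot \frac{1}{229931} = \frac{788}{17687}$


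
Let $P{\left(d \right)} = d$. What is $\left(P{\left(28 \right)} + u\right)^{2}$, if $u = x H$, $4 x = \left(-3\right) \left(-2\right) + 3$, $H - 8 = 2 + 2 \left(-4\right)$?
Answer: $\frac{4225}{4} \approx 1056.3$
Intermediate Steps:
$H = 2$ ($H = 8 + \left(2 + 2 \left(-4\right)\right) = 8 + \left(2 - 8\right) = 8 - 6 = 2$)
$x = \frac{9}{4}$ ($x = \frac{\left(-3\right) \left(-2\right) + 3}{4} = \frac{6 + 3}{4} = \frac{1}{4} \cdot 9 = \frac{9}{4} \approx 2.25$)
$u = \frac{9}{2}$ ($u = \frac{9}{4} \cdot 2 = \frac{9}{2} \approx 4.5$)
$\left(P{\left(28 \right)} + u\right)^{2} = \left(28 + \frac{9}{2}\right)^{2} = \left(\frac{65}{2}\right)^{2} = \frac{4225}{4}$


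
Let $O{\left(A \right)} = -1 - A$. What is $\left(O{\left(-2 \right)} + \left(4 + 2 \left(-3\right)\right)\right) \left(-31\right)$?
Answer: $31$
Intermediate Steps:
$\left(O{\left(-2 \right)} + \left(4 + 2 \left(-3\right)\right)\right) \left(-31\right) = \left(\left(-1 - -2\right) + \left(4 + 2 \left(-3\right)\right)\right) \left(-31\right) = \left(\left(-1 + 2\right) + \left(4 - 6\right)\right) \left(-31\right) = \left(1 - 2\right) \left(-31\right) = \left(-1\right) \left(-31\right) = 31$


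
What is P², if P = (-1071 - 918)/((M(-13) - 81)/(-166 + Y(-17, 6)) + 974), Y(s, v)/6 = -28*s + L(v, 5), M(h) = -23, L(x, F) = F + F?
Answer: 7479541265625/1793451283204 ≈ 4.1705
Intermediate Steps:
L(x, F) = 2*F
Y(s, v) = 60 - 168*s (Y(s, v) = 6*(-28*s + 2*5) = 6*(-28*s + 10) = 6*(10 - 28*s) = 60 - 168*s)
P = -2734875/1339198 (P = (-1071 - 918)/((-23 - 81)/(-166 + (60 - 168*(-17))) + 974) = -1989/(-104/(-166 + (60 + 2856)) + 974) = -1989/(-104/(-166 + 2916) + 974) = -1989/(-104/2750 + 974) = -1989/(-104*1/2750 + 974) = -1989/(-52/1375 + 974) = -1989/1339198/1375 = -1989*1375/1339198 = -2734875/1339198 ≈ -2.0422)
P² = (-2734875/1339198)² = 7479541265625/1793451283204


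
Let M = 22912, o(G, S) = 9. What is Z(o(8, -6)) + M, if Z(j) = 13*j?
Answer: 23029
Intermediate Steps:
Z(o(8, -6)) + M = 13*9 + 22912 = 117 + 22912 = 23029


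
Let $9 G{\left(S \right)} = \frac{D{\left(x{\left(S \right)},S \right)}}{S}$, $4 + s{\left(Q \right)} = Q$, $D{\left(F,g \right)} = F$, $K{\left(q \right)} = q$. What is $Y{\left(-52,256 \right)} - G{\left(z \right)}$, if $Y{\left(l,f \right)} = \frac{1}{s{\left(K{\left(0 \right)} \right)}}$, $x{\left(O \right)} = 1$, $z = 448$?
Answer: $- \frac{1009}{4032} \approx -0.25025$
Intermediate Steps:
$s{\left(Q \right)} = -4 + Q$
$Y{\left(l,f \right)} = - \frac{1}{4}$ ($Y{\left(l,f \right)} = \frac{1}{-4 + 0} = \frac{1}{-4} = - \frac{1}{4}$)
$G{\left(S \right)} = \frac{1}{9 S}$ ($G{\left(S \right)} = \frac{1 \frac{1}{S}}{9} = \frac{1}{9 S}$)
$Y{\left(-52,256 \right)} - G{\left(z \right)} = - \frac{1}{4} - \frac{1}{9 \cdot 448} = - \frac{1}{4} - \frac{1}{9} \cdot \frac{1}{448} = - \frac{1}{4} - \frac{1}{4032} = - \frac{1009}{4032}$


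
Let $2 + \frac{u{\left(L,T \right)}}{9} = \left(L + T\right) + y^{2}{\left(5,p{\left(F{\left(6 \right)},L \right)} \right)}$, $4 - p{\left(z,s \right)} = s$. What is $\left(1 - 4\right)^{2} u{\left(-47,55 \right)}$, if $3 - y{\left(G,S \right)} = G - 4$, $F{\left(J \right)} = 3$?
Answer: $810$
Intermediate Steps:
$p{\left(z,s \right)} = 4 - s$
$y{\left(G,S \right)} = 7 - G$ ($y{\left(G,S \right)} = 3 - \left(G - 4\right) = 3 - \left(-4 + G\right) = 7 - G$)
$u{\left(L,T \right)} = 18 + 9 L + 9 T$ ($u{\left(L,T \right)} = -18 + 9 \left(\left(L + T\right) + \left(7 - 5\right)^{2}\right) = -18 + 9 \left(\left(L + T\right) + 2^{2}\right) = -18 + 9 \left(\left(L + T\right) + 4\right) = -18 + 9 \left(4 + L + T\right) = -18 + \left(36 + 9 L + 9 T\right) = 18 + 9 L + 9 T$)
$\left(1 - 4\right)^{2} u{\left(-47,55 \right)} = \left(1 - 4\right)^{2} \left(18 + 9 \left(-47\right) + 9 \cdot 55\right) = \left(-3\right)^{2} \left(18 - 423 + 495\right) = 9 \cdot 90 = 810$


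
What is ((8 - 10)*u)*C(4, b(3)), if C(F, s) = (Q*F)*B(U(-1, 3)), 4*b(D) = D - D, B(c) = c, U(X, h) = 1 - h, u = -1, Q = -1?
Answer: 16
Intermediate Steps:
b(D) = 0 (b(D) = (D - D)/4 = (1/4)*0 = 0)
C(F, s) = 2*F (C(F, s) = (-F)*(1 - 1*3) = (-F)*(1 - 3) = -F*(-2) = 2*F)
((8 - 10)*u)*C(4, b(3)) = ((8 - 10)*(-1))*(2*4) = -2*(-1)*8 = 2*8 = 16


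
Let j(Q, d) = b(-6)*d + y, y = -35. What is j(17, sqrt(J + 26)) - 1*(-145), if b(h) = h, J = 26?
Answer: 110 - 12*sqrt(13) ≈ 66.733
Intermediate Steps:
j(Q, d) = -35 - 6*d (j(Q, d) = -6*d - 35 = -35 - 6*d)
j(17, sqrt(J + 26)) - 1*(-145) = (-35 - 6*sqrt(26 + 26)) - 1*(-145) = (-35 - 12*sqrt(13)) + 145 = 110 - 12*sqrt(13)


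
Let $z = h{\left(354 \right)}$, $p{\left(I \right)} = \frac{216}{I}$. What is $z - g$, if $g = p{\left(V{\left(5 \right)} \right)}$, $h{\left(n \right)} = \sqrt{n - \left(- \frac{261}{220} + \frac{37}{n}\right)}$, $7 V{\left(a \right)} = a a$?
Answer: $- \frac{1512}{25} + \frac{\sqrt{134604744945}}{19470} \approx -41.636$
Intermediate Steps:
$V{\left(a \right)} = \frac{a^{2}}{7}$ ($V{\left(a \right)} = \frac{a a}{7} = \frac{a^{2}}{7}$)
$h{\left(n \right)} = \sqrt{\frac{261}{220} + n - \frac{37}{n}}$ ($h{\left(n \right)} = \sqrt{n - \left(- \frac{261}{220} + \frac{37}{n}\right)} = \sqrt{n + \left(- \frac{37}{n} + \frac{261}{220}\right)} = \sqrt{n + \left(\frac{261}{220} - \frac{37}{n}\right)} = \sqrt{\frac{261}{220} + n - \frac{37}{n}}$)
$z = \frac{\sqrt{134604744945}}{19470}$ ($z = \frac{\sqrt{14355 - \frac{447700}{354} + 12100 \cdot 354}}{110} = \frac{\sqrt{14355 - \frac{223850}{177} + 4283400}}{110} = \frac{\sqrt{\frac{760478785}{177}}}{110} = \frac{\frac{1}{177} \sqrt{134604744945}}{110} = \frac{\sqrt{134604744945}}{19470} \approx 18.844$)
$g = \frac{1512}{25}$ ($g = \frac{216}{\frac{1}{7} \cdot 5^{2}} = \frac{216}{\frac{1}{7} \cdot 25} = \frac{216}{\frac{25}{7}} = 216 \cdot \frac{7}{25} = \frac{1512}{25} \approx 60.48$)
$z - g = \frac{\sqrt{134604744945}}{19470} - \frac{1512}{25} = - \frac{1512}{25} + \frac{\sqrt{134604744945}}{19470}$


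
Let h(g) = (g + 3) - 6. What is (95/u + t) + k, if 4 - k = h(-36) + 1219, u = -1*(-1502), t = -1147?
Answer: -3489051/1502 ≈ -2322.9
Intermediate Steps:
u = 1502
h(g) = -3 + g (h(g) = (3 + g) - 6 = -3 + g)
k = -1176 (k = 4 - ((-3 - 36) + 1219) = 4 - (-39 + 1219) = 4 - 1*1180 = 4 - 1180 = -1176)
(95/u + t) + k = (95/1502 - 1147) - 1176 = -1722699/1502 - 1176 = -3489051/1502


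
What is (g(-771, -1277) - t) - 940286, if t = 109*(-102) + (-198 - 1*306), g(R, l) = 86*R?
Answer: -994970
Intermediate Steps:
t = -11622 (t = -11118 + (-198 - 306) = -11118 - 504 = -11622)
(g(-771, -1277) - t) - 940286 = (86*(-771) - 1*(-11622)) - 940286 = (-66306 + 11622) - 940286 = -54684 - 940286 = -994970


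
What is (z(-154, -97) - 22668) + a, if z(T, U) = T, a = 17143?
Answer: -5679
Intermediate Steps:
(z(-154, -97) - 22668) + a = (-154 - 22668) + 17143 = -22822 + 17143 = -5679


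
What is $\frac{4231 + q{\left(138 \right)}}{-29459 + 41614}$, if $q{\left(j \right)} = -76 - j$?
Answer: $\frac{309}{935} \approx 0.33048$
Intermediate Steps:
$\frac{4231 + q{\left(138 \right)}}{-29459 + 41614} = \frac{4231 - 214}{-29459 + 41614} = \frac{4231 - 214}{12155} = \left(4231 - 214\right) \frac{1}{12155} = 4017 \cdot \frac{1}{12155} = \frac{309}{935}$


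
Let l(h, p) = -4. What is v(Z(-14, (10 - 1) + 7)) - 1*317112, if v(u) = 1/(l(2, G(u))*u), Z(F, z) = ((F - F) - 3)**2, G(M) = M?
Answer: -11416033/36 ≈ -3.1711e+5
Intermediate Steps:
Z(F, z) = 9 (Z(F, z) = (0 - 3)**2 = (-3)**2 = 9)
v(u) = -1/(4*u) (v(u) = 1/((-4)*u) = -1/(4*u))
v(Z(-14, (10 - 1) + 7)) - 1*317112 = -1/4/9 - 1*317112 = -1/4*1/9 - 317112 = -1/36 - 317112 = -11416033/36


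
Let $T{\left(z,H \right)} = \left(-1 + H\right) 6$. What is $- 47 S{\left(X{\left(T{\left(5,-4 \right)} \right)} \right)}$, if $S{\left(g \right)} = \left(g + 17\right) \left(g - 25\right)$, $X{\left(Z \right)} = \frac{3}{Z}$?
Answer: $\frac{1993693}{100} \approx 19937.0$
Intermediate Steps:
$T{\left(z,H \right)} = -6 + 6 H$
$S{\left(g \right)} = \left(-25 + g\right) \left(17 + g\right)$ ($S{\left(g \right)} = \left(17 + g\right) \left(-25 + g\right) = \left(-25 + g\right) \left(17 + g\right)$)
$- 47 S{\left(X{\left(T{\left(5,-4 \right)} \right)} \right)} = - 47 \left(-425 + \left(\frac{3}{-6 + 6 \left(-4\right)}\right)^{2} - 8 \frac{3}{-6 + 6 \left(-4\right)}\right) = - 47 \left(-425 + \left(\frac{3}{-6 - 24}\right)^{2} - 8 \frac{3}{-6 - 24}\right) = - 47 \left(-425 + \left(\frac{3}{-30}\right)^{2} - 8 \frac{3}{-30}\right) = - 47 \left(-425 + \left(3 \left(- \frac{1}{30}\right)\right)^{2} - 8 \cdot 3 \left(- \frac{1}{30}\right)\right) = - 47 \left(-425 + \left(- \frac{1}{10}\right)^{2} - - \frac{4}{5}\right) = - 47 \left(-425 + \frac{1}{100} + \frac{4}{5}\right) = \left(-47\right) \left(- \frac{42419}{100}\right) = \frac{1993693}{100}$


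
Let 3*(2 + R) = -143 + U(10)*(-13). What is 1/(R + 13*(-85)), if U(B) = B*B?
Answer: -1/1588 ≈ -0.00062972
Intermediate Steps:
U(B) = B²
R = -483 (R = -2 + (-143 + 10²*(-13))/3 = -2 + (-143 + 100*(-13))/3 = -2 + (-143 - 1300)/3 = -2 + (⅓)*(-1443) = -2 - 481 = -483)
1/(R + 13*(-85)) = 1/(-483 + 13*(-85)) = 1/(-483 - 1105) = 1/(-1588) = -1/1588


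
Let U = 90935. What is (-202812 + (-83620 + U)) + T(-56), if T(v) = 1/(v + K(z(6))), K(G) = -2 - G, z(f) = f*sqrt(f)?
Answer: -307712307/1574 + 3*sqrt(6)/1574 ≈ -1.9550e+5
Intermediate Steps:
z(f) = f**(3/2)
T(v) = 1/(-2 + v - 6*sqrt(6)) (T(v) = 1/(v + (-2 - 6**(3/2))) = 1/(v + (-2 - 6*sqrt(6))) = 1/(-2 + v - 6*sqrt(6)))
(-202812 + (-83620 + U)) + T(-56) = (-202812 + (-83620 + 90935)) + 1/(-2 - 56 - 6*sqrt(6)) = (-202812 + 7315) + 1/(-58 - 6*sqrt(6)) = -195497 + 1/(-58 - 6*sqrt(6))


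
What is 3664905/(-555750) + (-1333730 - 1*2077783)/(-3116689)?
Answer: -635094716653/115473327450 ≈ -5.4999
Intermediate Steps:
3664905/(-555750) + (-1333730 - 1*2077783)/(-3116689) = 3664905*(-1/555750) + (-1333730 - 2077783)*(-1/3116689) = -244327/37050 - 3411513*(-1/3116689) = -244327/37050 + 3411513/3116689 = -635094716653/115473327450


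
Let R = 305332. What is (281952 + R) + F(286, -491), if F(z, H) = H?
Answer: 586793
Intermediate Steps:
(281952 + R) + F(286, -491) = (281952 + 305332) - 491 = 587284 - 491 = 586793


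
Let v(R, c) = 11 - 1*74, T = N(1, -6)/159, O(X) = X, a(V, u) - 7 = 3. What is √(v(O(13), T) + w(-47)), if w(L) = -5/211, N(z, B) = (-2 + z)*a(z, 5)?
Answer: I*√2805878/211 ≈ 7.9387*I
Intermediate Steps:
a(V, u) = 10 (a(V, u) = 7 + 3 = 10)
N(z, B) = -20 + 10*z (N(z, B) = (-2 + z)*10 = -20 + 10*z)
T = -10/159 (T = (-20 + 10*1)/159 = (-20 + 10)*(1/159) = -10*1/159 = -10/159 ≈ -0.062893)
v(R, c) = -63 (v(R, c) = 11 - 74 = -63)
w(L) = -5/211 (w(L) = -5*1/211 = -5/211)
√(v(O(13), T) + w(-47)) = √(-63 - 5/211) = √(-13298/211) = I*√2805878/211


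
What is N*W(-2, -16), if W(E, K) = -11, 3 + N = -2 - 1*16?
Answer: 231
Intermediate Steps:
N = -21 (N = -3 + (-2 - 1*16) = -3 + (-2 - 16) = -3 - 18 = -21)
N*W(-2, -16) = -21*(-11) = 231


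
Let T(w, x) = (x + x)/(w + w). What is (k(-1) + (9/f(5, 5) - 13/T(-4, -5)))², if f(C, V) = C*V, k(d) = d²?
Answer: 51076/625 ≈ 81.722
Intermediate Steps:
T(w, x) = x/w (T(w, x) = (2*x)/((2*w)) = (2*x)*(1/(2*w)) = x/w)
(k(-1) + (9/f(5, 5) - 13/T(-4, -5)))² = ((-1)² + (9/((5*5)) - 13/((-5/(-4)))))² = (1 + (9/25 - 13/((-5*(-¼)))))² = (1 + (9*(1/25) - 13/5/4))² = (1 + (9/25 - 13*⅘))² = (1 + (9/25 - 52/5))² = (1 - 251/25)² = (-226/25)² = 51076/625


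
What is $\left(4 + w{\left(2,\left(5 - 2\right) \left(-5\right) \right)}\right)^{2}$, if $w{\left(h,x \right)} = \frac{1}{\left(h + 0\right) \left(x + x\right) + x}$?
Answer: $\frac{89401}{5625} \approx 15.894$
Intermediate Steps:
$w{\left(h,x \right)} = \frac{1}{x + 2 h x}$ ($w{\left(h,x \right)} = \frac{1}{h 2 x + x} = \frac{1}{2 h x + x} = \frac{1}{x + 2 h x}$)
$\left(4 + w{\left(2,\left(5 - 2\right) \left(-5\right) \right)}\right)^{2} = \left(4 + \frac{1}{\left(5 - 2\right) \left(-5\right) \left(1 + 2 \cdot 2\right)}\right)^{2} = \left(4 + \frac{1}{3 \left(-5\right) \left(1 + 4\right)}\right)^{2} = \left(4 + \frac{1}{\left(-15\right) 5}\right)^{2} = \left(4 - \frac{1}{75}\right)^{2} = \left(\frac{299}{75}\right)^{2} = \frac{89401}{5625}$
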